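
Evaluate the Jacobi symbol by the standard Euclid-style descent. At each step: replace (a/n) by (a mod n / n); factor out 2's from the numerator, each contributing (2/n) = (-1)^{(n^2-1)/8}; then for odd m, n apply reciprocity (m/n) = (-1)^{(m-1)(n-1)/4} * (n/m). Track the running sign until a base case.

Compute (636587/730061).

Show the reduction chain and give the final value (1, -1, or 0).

1

reciprocity: (636587/730061) = +1·(730061/636587) since 636587 mod 4 = 3, 730061 mod 4 = 1; sign now +1
(730061/636587) = (93474/636587)   [reduce mod 636587]
93474 = 2^1·46737; (2/636587) = -1 since 636587 mod 8 = 3, so (93474/636587) = (-1)^1·(46737/636587); sign now -1
reciprocity: (46737/636587) = +1·(636587/46737) since 46737 mod 4 = 1, 636587 mod 4 = 3; sign now -1
(636587/46737) = (29006/46737)   [reduce mod 46737]
29006 = 2^1·14503; (2/46737) = +1 since 46737 mod 8 = 1, so (29006/46737) = (+1)^1·(14503/46737); sign now -1
reciprocity: (14503/46737) = +1·(46737/14503) since 14503 mod 4 = 3, 46737 mod 4 = 1; sign now -1
(46737/14503) = (3228/14503)   [reduce mod 14503]
3228 = 2^2·807; (2/14503) = +1 since 14503 mod 8 = 7, so (3228/14503) = (+1)^2·(807/14503); sign now -1
reciprocity: (807/14503) = -1·(14503/807) since 807 mod 4 = 3, 14503 mod 4 = 3; sign now +1
(14503/807) = (784/807)   [reduce mod 807]
784 = 2^4·49; (2/807) = +1 since 807 mod 8 = 7, so (784/807) = (+1)^4·(49/807); sign now +1
reciprocity: (49/807) = +1·(807/49) since 49 mod 4 = 1, 807 mod 4 = 3; sign now +1
(807/49) = (23/49)   [reduce mod 49]
reciprocity: (23/49) = +1·(49/23) since 23 mod 4 = 3, 49 mod 4 = 1; sign now +1
(49/23) = (3/23)   [reduce mod 23]
reciprocity: (3/23) = -1·(23/3) since 3 mod 4 = 3, 23 mod 4 = 3; sign now -1
(23/3) = (2/3)   [reduce mod 3]
2 = 2^1·1; (2/3) = -1 since 3 mod 8 = 3, so (2/3) = (-1)^1·(1/3); sign now +1
(1/3) = 1; final value = sign = +1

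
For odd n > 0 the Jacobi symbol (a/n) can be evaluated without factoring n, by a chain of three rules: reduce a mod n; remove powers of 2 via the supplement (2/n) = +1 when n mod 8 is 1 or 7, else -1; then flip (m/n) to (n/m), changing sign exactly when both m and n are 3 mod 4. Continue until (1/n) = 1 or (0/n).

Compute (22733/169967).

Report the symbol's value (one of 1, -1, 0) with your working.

flip (22733/169967) -> (169967/22733): both odd, 22733 mod 4 = 1, 169967 mod 4 = 3, so the flip contributes +1; sign now +1
(169967/22733): 169967 mod 22733 = 10836, so (169967/22733) = (10836/22733)
factor out 2^2: 10836 = 2^2·2709; with 22733 mod 8 = 5, (2/22733) = -1; sign now +1; continue with (2709/22733)
flip (2709/22733) -> (22733/2709): both odd, 2709 mod 4 = 1, 22733 mod 4 = 1, so the flip contributes +1; sign now +1
(22733/2709): 22733 mod 2709 = 1061, so (22733/2709) = (1061/2709)
flip (1061/2709) -> (2709/1061): both odd, 1061 mod 4 = 1, 2709 mod 4 = 1, so the flip contributes +1; sign now +1
(2709/1061): 2709 mod 1061 = 587, so (2709/1061) = (587/1061)
flip (587/1061) -> (1061/587): both odd, 587 mod 4 = 3, 1061 mod 4 = 1, so the flip contributes +1; sign now +1
(1061/587): 1061 mod 587 = 474, so (1061/587) = (474/587)
factor out 2^1: 474 = 2^1·237; with 587 mod 8 = 3, (2/587) = -1; sign now -1; continue with (237/587)
flip (237/587) -> (587/237): both odd, 237 mod 4 = 1, 587 mod 4 = 3, so the flip contributes +1; sign now -1
(587/237): 587 mod 237 = 113, so (587/237) = (113/237)
flip (113/237) -> (237/113): both odd, 113 mod 4 = 1, 237 mod 4 = 1, so the flip contributes +1; sign now -1
(237/113): 237 mod 113 = 11, so (237/113) = (11/113)
flip (11/113) -> (113/11): both odd, 11 mod 4 = 3, 113 mod 4 = 1, so the flip contributes +1; sign now -1
(113/11): 113 mod 11 = 3, so (113/11) = (3/11)
flip (3/11) -> (11/3): both odd, 3 mod 4 = 3, 11 mod 4 = 3, so the flip contributes -1; sign now +1
(11/3): 11 mod 3 = 2, so (11/3) = (2/3)
factor out 2^1: 2 = 2^1·1; with 3 mod 8 = 3, (2/3) = -1; sign now -1; continue with (1/3)
reached (1/3) = 1, so the symbol is -1

-1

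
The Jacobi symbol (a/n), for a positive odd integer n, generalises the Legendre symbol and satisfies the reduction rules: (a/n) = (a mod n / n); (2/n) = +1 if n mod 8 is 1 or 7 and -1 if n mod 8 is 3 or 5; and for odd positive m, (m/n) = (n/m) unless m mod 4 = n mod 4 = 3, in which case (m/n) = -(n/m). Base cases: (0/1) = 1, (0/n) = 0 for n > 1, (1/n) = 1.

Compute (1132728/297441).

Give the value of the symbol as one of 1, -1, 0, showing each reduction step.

(1132728/297441) = (240405/297441)   [reduce mod 297441]
reciprocity: (240405/297441) = +1·(297441/240405) since 240405 mod 4 = 1, 297441 mod 4 = 1; sign now +1
(297441/240405) = (57036/240405)   [reduce mod 240405]
57036 = 2^2·14259; (2/240405) = -1 since 240405 mod 8 = 5, so (57036/240405) = (-1)^2·(14259/240405); sign now +1
reciprocity: (14259/240405) = +1·(240405/14259) since 14259 mod 4 = 3, 240405 mod 4 = 1; sign now +1
(240405/14259) = (12261/14259)   [reduce mod 14259]
reciprocity: (12261/14259) = +1·(14259/12261) since 12261 mod 4 = 1, 14259 mod 4 = 3; sign now +1
(14259/12261) = (1998/12261)   [reduce mod 12261]
1998 = 2^1·999; (2/12261) = -1 since 12261 mod 8 = 5, so (1998/12261) = (-1)^1·(999/12261); sign now -1
reciprocity: (999/12261) = +1·(12261/999) since 999 mod 4 = 3, 12261 mod 4 = 1; sign now -1
(12261/999) = (273/999)   [reduce mod 999]
reciprocity: (273/999) = +1·(999/273) since 273 mod 4 = 1, 999 mod 4 = 3; sign now -1
(999/273) = (180/273)   [reduce mod 273]
180 = 2^2·45; (2/273) = +1 since 273 mod 8 = 1, so (180/273) = (+1)^2·(45/273); sign now -1
reciprocity: (45/273) = +1·(273/45) since 45 mod 4 = 1, 273 mod 4 = 1; sign now -1
(273/45) = (3/45)   [reduce mod 45]
reciprocity: (3/45) = +1·(45/3) since 3 mod 4 = 3, 45 mod 4 = 1; sign now -1
(45/3) = (0/3)   [reduce mod 3]
(0/3) = 0   [gcd(a, n) > 1]; final value = 0

0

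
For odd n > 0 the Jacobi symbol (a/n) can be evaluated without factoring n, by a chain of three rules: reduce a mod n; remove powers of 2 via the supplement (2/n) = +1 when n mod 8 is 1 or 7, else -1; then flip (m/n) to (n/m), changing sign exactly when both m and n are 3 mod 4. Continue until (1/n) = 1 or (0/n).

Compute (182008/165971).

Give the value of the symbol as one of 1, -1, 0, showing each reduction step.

(182008/165971): 182008 mod 165971 = 16037, so (182008/165971) = (16037/165971)
flip (16037/165971) -> (165971/16037): both odd, 16037 mod 4 = 1, 165971 mod 4 = 3, so the flip contributes +1; sign now +1
(165971/16037): 165971 mod 16037 = 5601, so (165971/16037) = (5601/16037)
flip (5601/16037) -> (16037/5601): both odd, 5601 mod 4 = 1, 16037 mod 4 = 1, so the flip contributes +1; sign now +1
(16037/5601): 16037 mod 5601 = 4835, so (16037/5601) = (4835/5601)
flip (4835/5601) -> (5601/4835): both odd, 4835 mod 4 = 3, 5601 mod 4 = 1, so the flip contributes +1; sign now +1
(5601/4835): 5601 mod 4835 = 766, so (5601/4835) = (766/4835)
factor out 2^1: 766 = 2^1·383; with 4835 mod 8 = 3, (2/4835) = -1; sign now -1; continue with (383/4835)
flip (383/4835) -> (4835/383): both odd, 383 mod 4 = 3, 4835 mod 4 = 3, so the flip contributes -1; sign now +1
(4835/383): 4835 mod 383 = 239, so (4835/383) = (239/383)
flip (239/383) -> (383/239): both odd, 239 mod 4 = 3, 383 mod 4 = 3, so the flip contributes -1; sign now -1
(383/239): 383 mod 239 = 144, so (383/239) = (144/239)
factor out 2^4: 144 = 2^4·9; with 239 mod 8 = 7, (2/239) = +1; sign now -1; continue with (9/239)
flip (9/239) -> (239/9): both odd, 9 mod 4 = 1, 239 mod 4 = 3, so the flip contributes +1; sign now -1
(239/9): 239 mod 9 = 5, so (239/9) = (5/9)
flip (5/9) -> (9/5): both odd, 5 mod 4 = 1, 9 mod 4 = 1, so the flip contributes +1; sign now -1
(9/5): 9 mod 5 = 4, so (9/5) = (4/5)
factor out 2^2: 4 = 2^2·1; with 5 mod 8 = 5, (2/5) = -1; sign now -1; continue with (1/5)
reached (1/5) = 1, so the symbol is -1

-1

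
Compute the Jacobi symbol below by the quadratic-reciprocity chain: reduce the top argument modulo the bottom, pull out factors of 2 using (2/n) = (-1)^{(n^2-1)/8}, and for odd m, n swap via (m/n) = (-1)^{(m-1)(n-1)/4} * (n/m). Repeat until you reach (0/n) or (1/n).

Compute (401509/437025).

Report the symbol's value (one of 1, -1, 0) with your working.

1

reciprocity: (401509/437025) = +1·(437025/401509) since 401509 mod 4 = 1, 437025 mod 4 = 1; sign now +1
(437025/401509) = (35516/401509)   [reduce mod 401509]
35516 = 2^2·8879; (2/401509) = -1 since 401509 mod 8 = 5, so (35516/401509) = (-1)^2·(8879/401509); sign now +1
reciprocity: (8879/401509) = +1·(401509/8879) since 8879 mod 4 = 3, 401509 mod 4 = 1; sign now +1
(401509/8879) = (1954/8879)   [reduce mod 8879]
1954 = 2^1·977; (2/8879) = +1 since 8879 mod 8 = 7, so (1954/8879) = (+1)^1·(977/8879); sign now +1
reciprocity: (977/8879) = +1·(8879/977) since 977 mod 4 = 1, 8879 mod 4 = 3; sign now +1
(8879/977) = (86/977)   [reduce mod 977]
86 = 2^1·43; (2/977) = +1 since 977 mod 8 = 1, so (86/977) = (+1)^1·(43/977); sign now +1
reciprocity: (43/977) = +1·(977/43) since 43 mod 4 = 3, 977 mod 4 = 1; sign now +1
(977/43) = (31/43)   [reduce mod 43]
reciprocity: (31/43) = -1·(43/31) since 31 mod 4 = 3, 43 mod 4 = 3; sign now -1
(43/31) = (12/31)   [reduce mod 31]
12 = 2^2·3; (2/31) = +1 since 31 mod 8 = 7, so (12/31) = (+1)^2·(3/31); sign now -1
reciprocity: (3/31) = -1·(31/3) since 3 mod 4 = 3, 31 mod 4 = 3; sign now +1
(31/3) = (1/3)   [reduce mod 3]
(1/3) = 1; final value = sign = +1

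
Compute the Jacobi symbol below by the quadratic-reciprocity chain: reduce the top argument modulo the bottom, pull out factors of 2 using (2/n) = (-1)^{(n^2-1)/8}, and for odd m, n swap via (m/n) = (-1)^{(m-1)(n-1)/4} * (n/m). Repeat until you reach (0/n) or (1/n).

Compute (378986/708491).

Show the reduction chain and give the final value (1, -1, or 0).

-1

378986 = 2^1·189493; (2/708491) = -1 since 708491 mod 8 = 3, so (378986/708491) = (-1)^1·(189493/708491); sign now -1
reciprocity: (189493/708491) = +1·(708491/189493) since 189493 mod 4 = 1, 708491 mod 4 = 3; sign now -1
(708491/189493) = (140012/189493)   [reduce mod 189493]
140012 = 2^2·35003; (2/189493) = -1 since 189493 mod 8 = 5, so (140012/189493) = (-1)^2·(35003/189493); sign now -1
reciprocity: (35003/189493) = +1·(189493/35003) since 35003 mod 4 = 3, 189493 mod 4 = 1; sign now -1
(189493/35003) = (14478/35003)   [reduce mod 35003]
14478 = 2^1·7239; (2/35003) = -1 since 35003 mod 8 = 3, so (14478/35003) = (-1)^1·(7239/35003); sign now +1
reciprocity: (7239/35003) = -1·(35003/7239) since 7239 mod 4 = 3, 35003 mod 4 = 3; sign now -1
(35003/7239) = (6047/7239)   [reduce mod 7239]
reciprocity: (6047/7239) = -1·(7239/6047) since 6047 mod 4 = 3, 7239 mod 4 = 3; sign now +1
(7239/6047) = (1192/6047)   [reduce mod 6047]
1192 = 2^3·149; (2/6047) = +1 since 6047 mod 8 = 7, so (1192/6047) = (+1)^3·(149/6047); sign now +1
reciprocity: (149/6047) = +1·(6047/149) since 149 mod 4 = 1, 6047 mod 4 = 3; sign now +1
(6047/149) = (87/149)   [reduce mod 149]
reciprocity: (87/149) = +1·(149/87) since 87 mod 4 = 3, 149 mod 4 = 1; sign now +1
(149/87) = (62/87)   [reduce mod 87]
62 = 2^1·31; (2/87) = +1 since 87 mod 8 = 7, so (62/87) = (+1)^1·(31/87); sign now +1
reciprocity: (31/87) = -1·(87/31) since 31 mod 4 = 3, 87 mod 4 = 3; sign now -1
(87/31) = (25/31)   [reduce mod 31]
reciprocity: (25/31) = +1·(31/25) since 25 mod 4 = 1, 31 mod 4 = 3; sign now -1
(31/25) = (6/25)   [reduce mod 25]
6 = 2^1·3; (2/25) = +1 since 25 mod 8 = 1, so (6/25) = (+1)^1·(3/25); sign now -1
reciprocity: (3/25) = +1·(25/3) since 3 mod 4 = 3, 25 mod 4 = 1; sign now -1
(25/3) = (1/3)   [reduce mod 3]
(1/3) = 1; final value = sign = -1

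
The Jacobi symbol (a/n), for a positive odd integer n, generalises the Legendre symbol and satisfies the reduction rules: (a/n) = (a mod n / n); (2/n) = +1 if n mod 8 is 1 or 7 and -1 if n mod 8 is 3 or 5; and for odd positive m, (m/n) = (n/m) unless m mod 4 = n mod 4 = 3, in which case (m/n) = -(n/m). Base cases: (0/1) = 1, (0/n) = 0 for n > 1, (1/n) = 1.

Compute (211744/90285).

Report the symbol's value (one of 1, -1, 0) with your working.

(211744/90285) = (31174/90285)   [reduce mod 90285]
31174 = 2^1·15587; (2/90285) = -1 since 90285 mod 8 = 5, so (31174/90285) = (-1)^1·(15587/90285); sign now -1
reciprocity: (15587/90285) = +1·(90285/15587) since 15587 mod 4 = 3, 90285 mod 4 = 1; sign now -1
(90285/15587) = (12350/15587)   [reduce mod 15587]
12350 = 2^1·6175; (2/15587) = -1 since 15587 mod 8 = 3, so (12350/15587) = (-1)^1·(6175/15587); sign now +1
reciprocity: (6175/15587) = -1·(15587/6175) since 6175 mod 4 = 3, 15587 mod 4 = 3; sign now -1
(15587/6175) = (3237/6175)   [reduce mod 6175]
reciprocity: (3237/6175) = +1·(6175/3237) since 3237 mod 4 = 1, 6175 mod 4 = 3; sign now -1
(6175/3237) = (2938/3237)   [reduce mod 3237]
2938 = 2^1·1469; (2/3237) = -1 since 3237 mod 8 = 5, so (2938/3237) = (-1)^1·(1469/3237); sign now +1
reciprocity: (1469/3237) = +1·(3237/1469) since 1469 mod 4 = 1, 3237 mod 4 = 1; sign now +1
(3237/1469) = (299/1469)   [reduce mod 1469]
reciprocity: (299/1469) = +1·(1469/299) since 299 mod 4 = 3, 1469 mod 4 = 1; sign now +1
(1469/299) = (273/299)   [reduce mod 299]
reciprocity: (273/299) = +1·(299/273) since 273 mod 4 = 1, 299 mod 4 = 3; sign now +1
(299/273) = (26/273)   [reduce mod 273]
26 = 2^1·13; (2/273) = +1 since 273 mod 8 = 1, so (26/273) = (+1)^1·(13/273); sign now +1
reciprocity: (13/273) = +1·(273/13) since 13 mod 4 = 1, 273 mod 4 = 1; sign now +1
(273/13) = (0/13)   [reduce mod 13]
(0/13) = 0   [gcd(a, n) > 1]; final value = 0

0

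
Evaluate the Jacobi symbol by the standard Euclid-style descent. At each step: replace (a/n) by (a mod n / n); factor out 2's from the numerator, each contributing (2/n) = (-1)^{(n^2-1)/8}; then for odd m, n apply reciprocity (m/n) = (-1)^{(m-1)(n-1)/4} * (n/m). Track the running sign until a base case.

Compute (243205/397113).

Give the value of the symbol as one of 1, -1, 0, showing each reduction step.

-1

reciprocity: (243205/397113) = +1·(397113/243205) since 243205 mod 4 = 1, 397113 mod 4 = 1; sign now +1
(397113/243205) = (153908/243205)   [reduce mod 243205]
153908 = 2^2·38477; (2/243205) = -1 since 243205 mod 8 = 5, so (153908/243205) = (-1)^2·(38477/243205); sign now +1
reciprocity: (38477/243205) = +1·(243205/38477) since 38477 mod 4 = 1, 243205 mod 4 = 1; sign now +1
(243205/38477) = (12343/38477)   [reduce mod 38477]
reciprocity: (12343/38477) = +1·(38477/12343) since 12343 mod 4 = 3, 38477 mod 4 = 1; sign now +1
(38477/12343) = (1448/12343)   [reduce mod 12343]
1448 = 2^3·181; (2/12343) = +1 since 12343 mod 8 = 7, so (1448/12343) = (+1)^3·(181/12343); sign now +1
reciprocity: (181/12343) = +1·(12343/181) since 181 mod 4 = 1, 12343 mod 4 = 3; sign now +1
(12343/181) = (35/181)   [reduce mod 181]
reciprocity: (35/181) = +1·(181/35) since 35 mod 4 = 3, 181 mod 4 = 1; sign now +1
(181/35) = (6/35)   [reduce mod 35]
6 = 2^1·3; (2/35) = -1 since 35 mod 8 = 3, so (6/35) = (-1)^1·(3/35); sign now -1
reciprocity: (3/35) = -1·(35/3) since 3 mod 4 = 3, 35 mod 4 = 3; sign now +1
(35/3) = (2/3)   [reduce mod 3]
2 = 2^1·1; (2/3) = -1 since 3 mod 8 = 3, so (2/3) = (-1)^1·(1/3); sign now -1
(1/3) = 1; final value = sign = -1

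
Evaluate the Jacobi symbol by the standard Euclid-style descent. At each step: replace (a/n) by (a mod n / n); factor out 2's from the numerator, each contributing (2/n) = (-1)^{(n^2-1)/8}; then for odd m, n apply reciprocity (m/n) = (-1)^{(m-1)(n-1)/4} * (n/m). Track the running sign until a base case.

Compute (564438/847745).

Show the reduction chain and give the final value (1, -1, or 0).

564438 = 2^1·282219; (2/847745) = +1 since 847745 mod 8 = 1, so (564438/847745) = (+1)^1·(282219/847745); sign now +1
reciprocity: (282219/847745) = +1·(847745/282219) since 282219 mod 4 = 3, 847745 mod 4 = 1; sign now +1
(847745/282219) = (1088/282219)   [reduce mod 282219]
1088 = 2^6·17; (2/282219) = -1 since 282219 mod 8 = 3, so (1088/282219) = (-1)^6·(17/282219); sign now +1
reciprocity: (17/282219) = +1·(282219/17) since 17 mod 4 = 1, 282219 mod 4 = 3; sign now +1
(282219/17) = (2/17)   [reduce mod 17]
2 = 2^1·1; (2/17) = +1 since 17 mod 8 = 1, so (2/17) = (+1)^1·(1/17); sign now +1
(1/17) = 1; final value = sign = +1

1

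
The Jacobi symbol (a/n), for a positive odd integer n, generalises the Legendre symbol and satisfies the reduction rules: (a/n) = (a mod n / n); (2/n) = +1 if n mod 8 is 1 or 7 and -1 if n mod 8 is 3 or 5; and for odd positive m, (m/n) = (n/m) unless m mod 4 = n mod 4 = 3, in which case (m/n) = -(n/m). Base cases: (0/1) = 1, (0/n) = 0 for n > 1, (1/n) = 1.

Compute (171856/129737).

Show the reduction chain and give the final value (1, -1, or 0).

1

(171856/129737): 171856 mod 129737 = 42119, so (171856/129737) = (42119/129737)
flip (42119/129737) -> (129737/42119): both odd, 42119 mod 4 = 3, 129737 mod 4 = 1, so the flip contributes +1; sign now +1
(129737/42119): 129737 mod 42119 = 3380, so (129737/42119) = (3380/42119)
factor out 2^2: 3380 = 2^2·845; with 42119 mod 8 = 7, (2/42119) = +1; sign now +1; continue with (845/42119)
flip (845/42119) -> (42119/845): both odd, 845 mod 4 = 1, 42119 mod 4 = 3, so the flip contributes +1; sign now +1
(42119/845): 42119 mod 845 = 714, so (42119/845) = (714/845)
factor out 2^1: 714 = 2^1·357; with 845 mod 8 = 5, (2/845) = -1; sign now -1; continue with (357/845)
flip (357/845) -> (845/357): both odd, 357 mod 4 = 1, 845 mod 4 = 1, so the flip contributes +1; sign now -1
(845/357): 845 mod 357 = 131, so (845/357) = (131/357)
flip (131/357) -> (357/131): both odd, 131 mod 4 = 3, 357 mod 4 = 1, so the flip contributes +1; sign now -1
(357/131): 357 mod 131 = 95, so (357/131) = (95/131)
flip (95/131) -> (131/95): both odd, 95 mod 4 = 3, 131 mod 4 = 3, so the flip contributes -1; sign now +1
(131/95): 131 mod 95 = 36, so (131/95) = (36/95)
factor out 2^2: 36 = 2^2·9; with 95 mod 8 = 7, (2/95) = +1; sign now +1; continue with (9/95)
flip (9/95) -> (95/9): both odd, 9 mod 4 = 1, 95 mod 4 = 3, so the flip contributes +1; sign now +1
(95/9): 95 mod 9 = 5, so (95/9) = (5/9)
flip (5/9) -> (9/5): both odd, 5 mod 4 = 1, 9 mod 4 = 1, so the flip contributes +1; sign now +1
(9/5): 9 mod 5 = 4, so (9/5) = (4/5)
factor out 2^2: 4 = 2^2·1; with 5 mod 8 = 5, (2/5) = -1; sign now +1; continue with (1/5)
reached (1/5) = 1, so the symbol is +1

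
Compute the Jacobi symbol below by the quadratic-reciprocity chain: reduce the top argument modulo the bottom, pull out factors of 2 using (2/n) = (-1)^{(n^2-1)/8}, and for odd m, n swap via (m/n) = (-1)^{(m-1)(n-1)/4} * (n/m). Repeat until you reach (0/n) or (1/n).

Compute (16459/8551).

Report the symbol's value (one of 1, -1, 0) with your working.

(16459/8551) = (7908/8551)   [reduce mod 8551]
7908 = 2^2·1977; (2/8551) = +1 since 8551 mod 8 = 7, so (7908/8551) = (+1)^2·(1977/8551); sign now +1
reciprocity: (1977/8551) = +1·(8551/1977) since 1977 mod 4 = 1, 8551 mod 4 = 3; sign now +1
(8551/1977) = (643/1977)   [reduce mod 1977]
reciprocity: (643/1977) = +1·(1977/643) since 643 mod 4 = 3, 1977 mod 4 = 1; sign now +1
(1977/643) = (48/643)   [reduce mod 643]
48 = 2^4·3; (2/643) = -1 since 643 mod 8 = 3, so (48/643) = (-1)^4·(3/643); sign now +1
reciprocity: (3/643) = -1·(643/3) since 3 mod 4 = 3, 643 mod 4 = 3; sign now -1
(643/3) = (1/3)   [reduce mod 3]
(1/3) = 1; final value = sign = -1

-1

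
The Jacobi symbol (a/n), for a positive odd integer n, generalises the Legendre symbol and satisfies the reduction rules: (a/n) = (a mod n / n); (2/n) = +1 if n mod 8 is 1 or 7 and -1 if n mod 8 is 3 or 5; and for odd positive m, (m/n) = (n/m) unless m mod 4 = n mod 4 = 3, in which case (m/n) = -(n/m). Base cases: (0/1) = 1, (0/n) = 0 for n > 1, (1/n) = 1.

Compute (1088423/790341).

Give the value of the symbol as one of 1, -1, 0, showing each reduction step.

(1088423/790341): 1088423 mod 790341 = 298082, so (1088423/790341) = (298082/790341)
factor out 2^1: 298082 = 2^1·149041; with 790341 mod 8 = 5, (2/790341) = -1; sign now -1; continue with (149041/790341)
flip (149041/790341) -> (790341/149041): both odd, 149041 mod 4 = 1, 790341 mod 4 = 1, so the flip contributes +1; sign now -1
(790341/149041): 790341 mod 149041 = 45136, so (790341/149041) = (45136/149041)
factor out 2^4: 45136 = 2^4·2821; with 149041 mod 8 = 1, (2/149041) = +1; sign now -1; continue with (2821/149041)
flip (2821/149041) -> (149041/2821): both odd, 2821 mod 4 = 1, 149041 mod 4 = 1, so the flip contributes +1; sign now -1
(149041/2821): 149041 mod 2821 = 2349, so (149041/2821) = (2349/2821)
flip (2349/2821) -> (2821/2349): both odd, 2349 mod 4 = 1, 2821 mod 4 = 1, so the flip contributes +1; sign now -1
(2821/2349): 2821 mod 2349 = 472, so (2821/2349) = (472/2349)
factor out 2^3: 472 = 2^3·59; with 2349 mod 8 = 5, (2/2349) = -1; sign now +1; continue with (59/2349)
flip (59/2349) -> (2349/59): both odd, 59 mod 4 = 3, 2349 mod 4 = 1, so the flip contributes +1; sign now +1
(2349/59): 2349 mod 59 = 48, so (2349/59) = (48/59)
factor out 2^4: 48 = 2^4·3; with 59 mod 8 = 3, (2/59) = -1; sign now +1; continue with (3/59)
flip (3/59) -> (59/3): both odd, 3 mod 4 = 3, 59 mod 4 = 3, so the flip contributes -1; sign now -1
(59/3): 59 mod 3 = 2, so (59/3) = (2/3)
factor out 2^1: 2 = 2^1·1; with 3 mod 8 = 3, (2/3) = -1; sign now +1; continue with (1/3)
reached (1/3) = 1, so the symbol is +1

1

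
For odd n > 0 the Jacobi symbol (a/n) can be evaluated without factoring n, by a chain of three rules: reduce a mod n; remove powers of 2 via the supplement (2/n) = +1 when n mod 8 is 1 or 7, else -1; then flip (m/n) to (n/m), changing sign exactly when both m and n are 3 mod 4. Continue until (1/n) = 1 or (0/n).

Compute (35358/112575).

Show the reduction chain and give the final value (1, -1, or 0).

0

factor out 2^1: 35358 = 2^1·17679; with 112575 mod 8 = 7, (2/112575) = +1; sign now +1; continue with (17679/112575)
flip (17679/112575) -> (112575/17679): both odd, 17679 mod 4 = 3, 112575 mod 4 = 3, so the flip contributes -1; sign now -1
(112575/17679): 112575 mod 17679 = 6501, so (112575/17679) = (6501/17679)
flip (6501/17679) -> (17679/6501): both odd, 6501 mod 4 = 1, 17679 mod 4 = 3, so the flip contributes +1; sign now -1
(17679/6501): 17679 mod 6501 = 4677, so (17679/6501) = (4677/6501)
flip (4677/6501) -> (6501/4677): both odd, 4677 mod 4 = 1, 6501 mod 4 = 1, so the flip contributes +1; sign now -1
(6501/4677): 6501 mod 4677 = 1824, so (6501/4677) = (1824/4677)
factor out 2^5: 1824 = 2^5·57; with 4677 mod 8 = 5, (2/4677) = -1; sign now +1; continue with (57/4677)
flip (57/4677) -> (4677/57): both odd, 57 mod 4 = 1, 4677 mod 4 = 1, so the flip contributes +1; sign now +1
(4677/57): 4677 mod 57 = 3, so (4677/57) = (3/57)
flip (3/57) -> (57/3): both odd, 3 mod 4 = 3, 57 mod 4 = 1, so the flip contributes +1; sign now +1
(57/3): 57 mod 3 = 0, so (57/3) = (0/3)
reached (0/3); gcd(a, n) > 1, so (0/3) = 0 and the symbol is 0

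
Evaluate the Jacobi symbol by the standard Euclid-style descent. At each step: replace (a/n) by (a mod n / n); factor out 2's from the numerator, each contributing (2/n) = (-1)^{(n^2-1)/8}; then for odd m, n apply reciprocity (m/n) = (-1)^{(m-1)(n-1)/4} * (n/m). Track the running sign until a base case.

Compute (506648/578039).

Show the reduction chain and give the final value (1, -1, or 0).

factor out 2^3: 506648 = 2^3·63331; with 578039 mod 8 = 7, (2/578039) = +1; sign now +1; continue with (63331/578039)
flip (63331/578039) -> (578039/63331): both odd, 63331 mod 4 = 3, 578039 mod 4 = 3, so the flip contributes -1; sign now -1
(578039/63331): 578039 mod 63331 = 8060, so (578039/63331) = (8060/63331)
factor out 2^2: 8060 = 2^2·2015; with 63331 mod 8 = 3, (2/63331) = -1; sign now -1; continue with (2015/63331)
flip (2015/63331) -> (63331/2015): both odd, 2015 mod 4 = 3, 63331 mod 4 = 3, so the flip contributes -1; sign now +1
(63331/2015): 63331 mod 2015 = 866, so (63331/2015) = (866/2015)
factor out 2^1: 866 = 2^1·433; with 2015 mod 8 = 7, (2/2015) = +1; sign now +1; continue with (433/2015)
flip (433/2015) -> (2015/433): both odd, 433 mod 4 = 1, 2015 mod 4 = 3, so the flip contributes +1; sign now +1
(2015/433): 2015 mod 433 = 283, so (2015/433) = (283/433)
flip (283/433) -> (433/283): both odd, 283 mod 4 = 3, 433 mod 4 = 1, so the flip contributes +1; sign now +1
(433/283): 433 mod 283 = 150, so (433/283) = (150/283)
factor out 2^1: 150 = 2^1·75; with 283 mod 8 = 3, (2/283) = -1; sign now -1; continue with (75/283)
flip (75/283) -> (283/75): both odd, 75 mod 4 = 3, 283 mod 4 = 3, so the flip contributes -1; sign now +1
(283/75): 283 mod 75 = 58, so (283/75) = (58/75)
factor out 2^1: 58 = 2^1·29; with 75 mod 8 = 3, (2/75) = -1; sign now -1; continue with (29/75)
flip (29/75) -> (75/29): both odd, 29 mod 4 = 1, 75 mod 4 = 3, so the flip contributes +1; sign now -1
(75/29): 75 mod 29 = 17, so (75/29) = (17/29)
flip (17/29) -> (29/17): both odd, 17 mod 4 = 1, 29 mod 4 = 1, so the flip contributes +1; sign now -1
(29/17): 29 mod 17 = 12, so (29/17) = (12/17)
factor out 2^2: 12 = 2^2·3; with 17 mod 8 = 1, (2/17) = +1; sign now -1; continue with (3/17)
flip (3/17) -> (17/3): both odd, 3 mod 4 = 3, 17 mod 4 = 1, so the flip contributes +1; sign now -1
(17/3): 17 mod 3 = 2, so (17/3) = (2/3)
factor out 2^1: 2 = 2^1·1; with 3 mod 8 = 3, (2/3) = -1; sign now +1; continue with (1/3)
reached (1/3) = 1, so the symbol is +1

1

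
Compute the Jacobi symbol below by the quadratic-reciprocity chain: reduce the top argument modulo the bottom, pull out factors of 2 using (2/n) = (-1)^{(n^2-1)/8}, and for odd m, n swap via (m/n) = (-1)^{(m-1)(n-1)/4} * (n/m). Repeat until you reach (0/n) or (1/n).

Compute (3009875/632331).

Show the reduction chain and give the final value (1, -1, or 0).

(3009875/632331): 3009875 mod 632331 = 480551, so (3009875/632331) = (480551/632331)
flip (480551/632331) -> (632331/480551): both odd, 480551 mod 4 = 3, 632331 mod 4 = 3, so the flip contributes -1; sign now -1
(632331/480551): 632331 mod 480551 = 151780, so (632331/480551) = (151780/480551)
factor out 2^2: 151780 = 2^2·37945; with 480551 mod 8 = 7, (2/480551) = +1; sign now -1; continue with (37945/480551)
flip (37945/480551) -> (480551/37945): both odd, 37945 mod 4 = 1, 480551 mod 4 = 3, so the flip contributes +1; sign now -1
(480551/37945): 480551 mod 37945 = 25211, so (480551/37945) = (25211/37945)
flip (25211/37945) -> (37945/25211): both odd, 25211 mod 4 = 3, 37945 mod 4 = 1, so the flip contributes +1; sign now -1
(37945/25211): 37945 mod 25211 = 12734, so (37945/25211) = (12734/25211)
factor out 2^1: 12734 = 2^1·6367; with 25211 mod 8 = 3, (2/25211) = -1; sign now +1; continue with (6367/25211)
flip (6367/25211) -> (25211/6367): both odd, 6367 mod 4 = 3, 25211 mod 4 = 3, so the flip contributes -1; sign now -1
(25211/6367): 25211 mod 6367 = 6110, so (25211/6367) = (6110/6367)
factor out 2^1: 6110 = 2^1·3055; with 6367 mod 8 = 7, (2/6367) = +1; sign now -1; continue with (3055/6367)
flip (3055/6367) -> (6367/3055): both odd, 3055 mod 4 = 3, 6367 mod 4 = 3, so the flip contributes -1; sign now +1
(6367/3055): 6367 mod 3055 = 257, so (6367/3055) = (257/3055)
flip (257/3055) -> (3055/257): both odd, 257 mod 4 = 1, 3055 mod 4 = 3, so the flip contributes +1; sign now +1
(3055/257): 3055 mod 257 = 228, so (3055/257) = (228/257)
factor out 2^2: 228 = 2^2·57; with 257 mod 8 = 1, (2/257) = +1; sign now +1; continue with (57/257)
flip (57/257) -> (257/57): both odd, 57 mod 4 = 1, 257 mod 4 = 1, so the flip contributes +1; sign now +1
(257/57): 257 mod 57 = 29, so (257/57) = (29/57)
flip (29/57) -> (57/29): both odd, 29 mod 4 = 1, 57 mod 4 = 1, so the flip contributes +1; sign now +1
(57/29): 57 mod 29 = 28, so (57/29) = (28/29)
factor out 2^2: 28 = 2^2·7; with 29 mod 8 = 5, (2/29) = -1; sign now +1; continue with (7/29)
flip (7/29) -> (29/7): both odd, 7 mod 4 = 3, 29 mod 4 = 1, so the flip contributes +1; sign now +1
(29/7): 29 mod 7 = 1, so (29/7) = (1/7)
reached (1/7) = 1, so the symbol is +1

1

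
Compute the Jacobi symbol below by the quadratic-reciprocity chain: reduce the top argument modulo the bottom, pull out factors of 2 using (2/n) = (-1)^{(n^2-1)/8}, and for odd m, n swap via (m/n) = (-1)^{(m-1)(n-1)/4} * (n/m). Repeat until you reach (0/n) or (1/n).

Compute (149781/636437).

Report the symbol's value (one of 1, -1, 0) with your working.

reciprocity: (149781/636437) = +1·(636437/149781) since 149781 mod 4 = 1, 636437 mod 4 = 1; sign now +1
(636437/149781) = (37313/149781)   [reduce mod 149781]
reciprocity: (37313/149781) = +1·(149781/37313) since 37313 mod 4 = 1, 149781 mod 4 = 1; sign now +1
(149781/37313) = (529/37313)   [reduce mod 37313]
reciprocity: (529/37313) = +1·(37313/529) since 529 mod 4 = 1, 37313 mod 4 = 1; sign now +1
(37313/529) = (283/529)   [reduce mod 529]
reciprocity: (283/529) = +1·(529/283) since 283 mod 4 = 3, 529 mod 4 = 1; sign now +1
(529/283) = (246/283)   [reduce mod 283]
246 = 2^1·123; (2/283) = -1 since 283 mod 8 = 3, so (246/283) = (-1)^1·(123/283); sign now -1
reciprocity: (123/283) = -1·(283/123) since 123 mod 4 = 3, 283 mod 4 = 3; sign now +1
(283/123) = (37/123)   [reduce mod 123]
reciprocity: (37/123) = +1·(123/37) since 37 mod 4 = 1, 123 mod 4 = 3; sign now +1
(123/37) = (12/37)   [reduce mod 37]
12 = 2^2·3; (2/37) = -1 since 37 mod 8 = 5, so (12/37) = (-1)^2·(3/37); sign now +1
reciprocity: (3/37) = +1·(37/3) since 3 mod 4 = 3, 37 mod 4 = 1; sign now +1
(37/3) = (1/3)   [reduce mod 3]
(1/3) = 1; final value = sign = +1

1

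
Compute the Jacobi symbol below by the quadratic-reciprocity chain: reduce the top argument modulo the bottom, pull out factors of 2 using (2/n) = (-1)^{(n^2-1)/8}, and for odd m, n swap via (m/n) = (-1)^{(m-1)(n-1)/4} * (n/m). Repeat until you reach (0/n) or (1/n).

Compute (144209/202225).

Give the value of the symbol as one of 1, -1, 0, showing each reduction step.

flip (144209/202225) -> (202225/144209): both odd, 144209 mod 4 = 1, 202225 mod 4 = 1, so the flip contributes +1; sign now +1
(202225/144209): 202225 mod 144209 = 58016, so (202225/144209) = (58016/144209)
factor out 2^5: 58016 = 2^5·1813; with 144209 mod 8 = 1, (2/144209) = +1; sign now +1; continue with (1813/144209)
flip (1813/144209) -> (144209/1813): both odd, 1813 mod 4 = 1, 144209 mod 4 = 1, so the flip contributes +1; sign now +1
(144209/1813): 144209 mod 1813 = 982, so (144209/1813) = (982/1813)
factor out 2^1: 982 = 2^1·491; with 1813 mod 8 = 5, (2/1813) = -1; sign now -1; continue with (491/1813)
flip (491/1813) -> (1813/491): both odd, 491 mod 4 = 3, 1813 mod 4 = 1, so the flip contributes +1; sign now -1
(1813/491): 1813 mod 491 = 340, so (1813/491) = (340/491)
factor out 2^2: 340 = 2^2·85; with 491 mod 8 = 3, (2/491) = -1; sign now -1; continue with (85/491)
flip (85/491) -> (491/85): both odd, 85 mod 4 = 1, 491 mod 4 = 3, so the flip contributes +1; sign now -1
(491/85): 491 mod 85 = 66, so (491/85) = (66/85)
factor out 2^1: 66 = 2^1·33; with 85 mod 8 = 5, (2/85) = -1; sign now +1; continue with (33/85)
flip (33/85) -> (85/33): both odd, 33 mod 4 = 1, 85 mod 4 = 1, so the flip contributes +1; sign now +1
(85/33): 85 mod 33 = 19, so (85/33) = (19/33)
flip (19/33) -> (33/19): both odd, 19 mod 4 = 3, 33 mod 4 = 1, so the flip contributes +1; sign now +1
(33/19): 33 mod 19 = 14, so (33/19) = (14/19)
factor out 2^1: 14 = 2^1·7; with 19 mod 8 = 3, (2/19) = -1; sign now -1; continue with (7/19)
flip (7/19) -> (19/7): both odd, 7 mod 4 = 3, 19 mod 4 = 3, so the flip contributes -1; sign now +1
(19/7): 19 mod 7 = 5, so (19/7) = (5/7)
flip (5/7) -> (7/5): both odd, 5 mod 4 = 1, 7 mod 4 = 3, so the flip contributes +1; sign now +1
(7/5): 7 mod 5 = 2, so (7/5) = (2/5)
factor out 2^1: 2 = 2^1·1; with 5 mod 8 = 5, (2/5) = -1; sign now -1; continue with (1/5)
reached (1/5) = 1, so the symbol is -1

-1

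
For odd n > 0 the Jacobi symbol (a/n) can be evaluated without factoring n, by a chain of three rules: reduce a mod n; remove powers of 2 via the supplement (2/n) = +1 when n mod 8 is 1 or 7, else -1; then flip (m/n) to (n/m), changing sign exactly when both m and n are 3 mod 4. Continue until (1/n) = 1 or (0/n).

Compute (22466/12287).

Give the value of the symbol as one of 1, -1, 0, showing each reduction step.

-1

(22466/12287): 22466 mod 12287 = 10179, so (22466/12287) = (10179/12287)
flip (10179/12287) -> (12287/10179): both odd, 10179 mod 4 = 3, 12287 mod 4 = 3, so the flip contributes -1; sign now -1
(12287/10179): 12287 mod 10179 = 2108, so (12287/10179) = (2108/10179)
factor out 2^2: 2108 = 2^2·527; with 10179 mod 8 = 3, (2/10179) = -1; sign now -1; continue with (527/10179)
flip (527/10179) -> (10179/527): both odd, 527 mod 4 = 3, 10179 mod 4 = 3, so the flip contributes -1; sign now +1
(10179/527): 10179 mod 527 = 166, so (10179/527) = (166/527)
factor out 2^1: 166 = 2^1·83; with 527 mod 8 = 7, (2/527) = +1; sign now +1; continue with (83/527)
flip (83/527) -> (527/83): both odd, 83 mod 4 = 3, 527 mod 4 = 3, so the flip contributes -1; sign now -1
(527/83): 527 mod 83 = 29, so (527/83) = (29/83)
flip (29/83) -> (83/29): both odd, 29 mod 4 = 1, 83 mod 4 = 3, so the flip contributes +1; sign now -1
(83/29): 83 mod 29 = 25, so (83/29) = (25/29)
flip (25/29) -> (29/25): both odd, 25 mod 4 = 1, 29 mod 4 = 1, so the flip contributes +1; sign now -1
(29/25): 29 mod 25 = 4, so (29/25) = (4/25)
factor out 2^2: 4 = 2^2·1; with 25 mod 8 = 1, (2/25) = +1; sign now -1; continue with (1/25)
reached (1/25) = 1, so the symbol is -1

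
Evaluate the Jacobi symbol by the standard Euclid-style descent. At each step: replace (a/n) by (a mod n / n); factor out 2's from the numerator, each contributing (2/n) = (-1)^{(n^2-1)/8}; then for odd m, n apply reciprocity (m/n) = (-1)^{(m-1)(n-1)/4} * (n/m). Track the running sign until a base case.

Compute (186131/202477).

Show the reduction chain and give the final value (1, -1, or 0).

0

reciprocity: (186131/202477) = +1·(202477/186131) since 186131 mod 4 = 3, 202477 mod 4 = 1; sign now +1
(202477/186131) = (16346/186131)   [reduce mod 186131]
16346 = 2^1·8173; (2/186131) = -1 since 186131 mod 8 = 3, so (16346/186131) = (-1)^1·(8173/186131); sign now -1
reciprocity: (8173/186131) = +1·(186131/8173) since 8173 mod 4 = 1, 186131 mod 4 = 3; sign now -1
(186131/8173) = (6325/8173)   [reduce mod 8173]
reciprocity: (6325/8173) = +1·(8173/6325) since 6325 mod 4 = 1, 8173 mod 4 = 1; sign now -1
(8173/6325) = (1848/6325)   [reduce mod 6325]
1848 = 2^3·231; (2/6325) = -1 since 6325 mod 8 = 5, so (1848/6325) = (-1)^3·(231/6325); sign now +1
reciprocity: (231/6325) = +1·(6325/231) since 231 mod 4 = 3, 6325 mod 4 = 1; sign now +1
(6325/231) = (88/231)   [reduce mod 231]
88 = 2^3·11; (2/231) = +1 since 231 mod 8 = 7, so (88/231) = (+1)^3·(11/231); sign now +1
reciprocity: (11/231) = -1·(231/11) since 11 mod 4 = 3, 231 mod 4 = 3; sign now -1
(231/11) = (0/11)   [reduce mod 11]
(0/11) = 0   [gcd(a, n) > 1]; final value = 0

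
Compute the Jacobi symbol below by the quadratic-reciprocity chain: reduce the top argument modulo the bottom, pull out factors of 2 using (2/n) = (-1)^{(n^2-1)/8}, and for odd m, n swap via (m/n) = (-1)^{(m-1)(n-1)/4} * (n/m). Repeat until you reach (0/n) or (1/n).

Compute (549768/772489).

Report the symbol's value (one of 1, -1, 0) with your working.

1

factor out 2^3: 549768 = 2^3·68721; with 772489 mod 8 = 1, (2/772489) = +1; sign now +1; continue with (68721/772489)
flip (68721/772489) -> (772489/68721): both odd, 68721 mod 4 = 1, 772489 mod 4 = 1, so the flip contributes +1; sign now +1
(772489/68721): 772489 mod 68721 = 16558, so (772489/68721) = (16558/68721)
factor out 2^1: 16558 = 2^1·8279; with 68721 mod 8 = 1, (2/68721) = +1; sign now +1; continue with (8279/68721)
flip (8279/68721) -> (68721/8279): both odd, 8279 mod 4 = 3, 68721 mod 4 = 1, so the flip contributes +1; sign now +1
(68721/8279): 68721 mod 8279 = 2489, so (68721/8279) = (2489/8279)
flip (2489/8279) -> (8279/2489): both odd, 2489 mod 4 = 1, 8279 mod 4 = 3, so the flip contributes +1; sign now +1
(8279/2489): 8279 mod 2489 = 812, so (8279/2489) = (812/2489)
factor out 2^2: 812 = 2^2·203; with 2489 mod 8 = 1, (2/2489) = +1; sign now +1; continue with (203/2489)
flip (203/2489) -> (2489/203): both odd, 203 mod 4 = 3, 2489 mod 4 = 1, so the flip contributes +1; sign now +1
(2489/203): 2489 mod 203 = 53, so (2489/203) = (53/203)
flip (53/203) -> (203/53): both odd, 53 mod 4 = 1, 203 mod 4 = 3, so the flip contributes +1; sign now +1
(203/53): 203 mod 53 = 44, so (203/53) = (44/53)
factor out 2^2: 44 = 2^2·11; with 53 mod 8 = 5, (2/53) = -1; sign now +1; continue with (11/53)
flip (11/53) -> (53/11): both odd, 11 mod 4 = 3, 53 mod 4 = 1, so the flip contributes +1; sign now +1
(53/11): 53 mod 11 = 9, so (53/11) = (9/11)
flip (9/11) -> (11/9): both odd, 9 mod 4 = 1, 11 mod 4 = 3, so the flip contributes +1; sign now +1
(11/9): 11 mod 9 = 2, so (11/9) = (2/9)
factor out 2^1: 2 = 2^1·1; with 9 mod 8 = 1, (2/9) = +1; sign now +1; continue with (1/9)
reached (1/9) = 1, so the symbol is +1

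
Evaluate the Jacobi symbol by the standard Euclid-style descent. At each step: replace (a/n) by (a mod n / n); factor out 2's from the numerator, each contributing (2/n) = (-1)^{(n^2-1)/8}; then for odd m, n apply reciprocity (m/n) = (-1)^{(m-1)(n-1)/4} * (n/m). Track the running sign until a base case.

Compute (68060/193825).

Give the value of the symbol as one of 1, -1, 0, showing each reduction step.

68060 = 2^2·17015; (2/193825) = +1 since 193825 mod 8 = 1, so (68060/193825) = (+1)^2·(17015/193825); sign now +1
reciprocity: (17015/193825) = +1·(193825/17015) since 17015 mod 4 = 3, 193825 mod 4 = 1; sign now +1
(193825/17015) = (6660/17015)   [reduce mod 17015]
6660 = 2^2·1665; (2/17015) = +1 since 17015 mod 8 = 7, so (6660/17015) = (+1)^2·(1665/17015); sign now +1
reciprocity: (1665/17015) = +1·(17015/1665) since 1665 mod 4 = 1, 17015 mod 4 = 3; sign now +1
(17015/1665) = (365/1665)   [reduce mod 1665]
reciprocity: (365/1665) = +1·(1665/365) since 365 mod 4 = 1, 1665 mod 4 = 1; sign now +1
(1665/365) = (205/365)   [reduce mod 365]
reciprocity: (205/365) = +1·(365/205) since 205 mod 4 = 1, 365 mod 4 = 1; sign now +1
(365/205) = (160/205)   [reduce mod 205]
160 = 2^5·5; (2/205) = -1 since 205 mod 8 = 5, so (160/205) = (-1)^5·(5/205); sign now -1
reciprocity: (5/205) = +1·(205/5) since 5 mod 4 = 1, 205 mod 4 = 1; sign now -1
(205/5) = (0/5)   [reduce mod 5]
(0/5) = 0   [gcd(a, n) > 1]; final value = 0

0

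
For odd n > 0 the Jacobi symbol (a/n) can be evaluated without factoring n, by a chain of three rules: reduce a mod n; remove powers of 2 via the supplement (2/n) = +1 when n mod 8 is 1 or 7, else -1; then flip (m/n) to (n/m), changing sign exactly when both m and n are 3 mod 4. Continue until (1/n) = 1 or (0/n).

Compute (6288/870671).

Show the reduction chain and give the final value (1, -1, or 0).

-1

6288 = 2^4·393; (2/870671) = +1 since 870671 mod 8 = 7, so (6288/870671) = (+1)^4·(393/870671); sign now +1
reciprocity: (393/870671) = +1·(870671/393) since 393 mod 4 = 1, 870671 mod 4 = 3; sign now +1
(870671/393) = (176/393)   [reduce mod 393]
176 = 2^4·11; (2/393) = +1 since 393 mod 8 = 1, so (176/393) = (+1)^4·(11/393); sign now +1
reciprocity: (11/393) = +1·(393/11) since 11 mod 4 = 3, 393 mod 4 = 1; sign now +1
(393/11) = (8/11)   [reduce mod 11]
8 = 2^3·1; (2/11) = -1 since 11 mod 8 = 3, so (8/11) = (-1)^3·(1/11); sign now -1
(1/11) = 1; final value = sign = -1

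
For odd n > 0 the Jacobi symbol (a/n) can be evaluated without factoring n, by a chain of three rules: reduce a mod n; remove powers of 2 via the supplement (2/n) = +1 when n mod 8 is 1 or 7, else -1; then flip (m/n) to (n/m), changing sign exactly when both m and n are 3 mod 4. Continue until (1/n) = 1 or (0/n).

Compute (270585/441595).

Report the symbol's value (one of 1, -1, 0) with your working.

reciprocity: (270585/441595) = +1·(441595/270585) since 270585 mod 4 = 1, 441595 mod 4 = 3; sign now +1
(441595/270585) = (171010/270585)   [reduce mod 270585]
171010 = 2^1·85505; (2/270585) = +1 since 270585 mod 8 = 1, so (171010/270585) = (+1)^1·(85505/270585); sign now +1
reciprocity: (85505/270585) = +1·(270585/85505) since 85505 mod 4 = 1, 270585 mod 4 = 1; sign now +1
(270585/85505) = (14070/85505)   [reduce mod 85505]
14070 = 2^1·7035; (2/85505) = +1 since 85505 mod 8 = 1, so (14070/85505) = (+1)^1·(7035/85505); sign now +1
reciprocity: (7035/85505) = +1·(85505/7035) since 7035 mod 4 = 3, 85505 mod 4 = 1; sign now +1
(85505/7035) = (1085/7035)   [reduce mod 7035]
reciprocity: (1085/7035) = +1·(7035/1085) since 1085 mod 4 = 1, 7035 mod 4 = 3; sign now +1
(7035/1085) = (525/1085)   [reduce mod 1085]
reciprocity: (525/1085) = +1·(1085/525) since 525 mod 4 = 1, 1085 mod 4 = 1; sign now +1
(1085/525) = (35/525)   [reduce mod 525]
reciprocity: (35/525) = +1·(525/35) since 35 mod 4 = 3, 525 mod 4 = 1; sign now +1
(525/35) = (0/35)   [reduce mod 35]
(0/35) = 0   [gcd(a, n) > 1]; final value = 0

0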